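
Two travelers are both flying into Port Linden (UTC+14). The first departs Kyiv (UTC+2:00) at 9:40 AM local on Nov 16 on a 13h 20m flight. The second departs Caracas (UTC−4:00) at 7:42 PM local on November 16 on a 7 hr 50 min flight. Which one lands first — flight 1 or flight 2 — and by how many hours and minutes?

the first, by 10 hours 32 minutes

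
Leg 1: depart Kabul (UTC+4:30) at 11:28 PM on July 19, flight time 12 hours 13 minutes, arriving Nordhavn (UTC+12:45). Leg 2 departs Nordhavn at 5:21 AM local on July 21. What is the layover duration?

9 hours 25 minutes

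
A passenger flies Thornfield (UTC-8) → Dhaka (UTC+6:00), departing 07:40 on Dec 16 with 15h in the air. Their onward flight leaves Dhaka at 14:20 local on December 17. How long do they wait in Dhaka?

1 hour 40 minutes

Convert departure to UTC: 07:40 + 8:00 = 15:40 UTC on Dec 16.
Add 15 hours flight time → 06:40 UTC (Dec 17).
Dhaka is UTC+6:00, so local arrival = 06:40 + 6:00 = 12:40 on Dec 17.
Layover = 14:20 − 12:40 = 1 hour 40 minutes.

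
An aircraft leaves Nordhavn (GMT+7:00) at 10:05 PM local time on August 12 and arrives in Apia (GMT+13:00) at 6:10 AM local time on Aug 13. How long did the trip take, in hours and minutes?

2 hours 5 minutes

Apia is 6:00 ahead of Nordhavn.
Clock-face elapsed time (ignoring zones) is 8 hours 5 minutes.
Actual elapsed = 8 hours 5 minutes − 6:00 = 2 hours 5 minutes.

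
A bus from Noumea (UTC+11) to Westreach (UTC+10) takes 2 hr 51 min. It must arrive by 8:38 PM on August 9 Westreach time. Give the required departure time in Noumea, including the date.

Target arrival in UTC: 8:38 PM − 10:00 = 10:38 AM on Aug 9.
Subtract 2 hours and 51 minutes → departure 7:47 AM UTC on Aug 9.
Noumea is UTC+11:00: 7:47 AM + 11:00 = 6:47 PM on Aug 9.

6:47 PM on August 9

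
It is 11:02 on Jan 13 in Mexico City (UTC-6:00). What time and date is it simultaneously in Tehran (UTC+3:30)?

Tehran is 9:30 ahead of Mexico City.
Shift by the zone difference: 11:02 + 9:30 = 20:32 on Jan 13 in Tehran.

20:32 on January 13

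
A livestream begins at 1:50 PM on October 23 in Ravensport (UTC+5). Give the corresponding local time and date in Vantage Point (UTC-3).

5:50 AM on October 23

In UTC: 1:50 PM − 5:00 = 8:50 AM on Oct 23.
Vantage Point is UTC−3:00: 8:50 AM − 3:00 = 5:50 AM on Oct 23.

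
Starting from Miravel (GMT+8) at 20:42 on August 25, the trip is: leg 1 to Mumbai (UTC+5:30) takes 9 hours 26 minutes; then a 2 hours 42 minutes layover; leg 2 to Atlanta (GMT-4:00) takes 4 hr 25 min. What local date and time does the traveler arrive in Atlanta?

01:15 on August 26

Convert departure to UTC: 20:42 − 8:00 = 12:42 UTC on Aug 25.
Add 9 hours and 26 minutes leg 1 → 22:08 UTC.
Add 2 hours 42 minutes layover in Mumbai → 00:50 UTC (Aug 26).
Add 4 hours and 25 minutes leg 2 → 05:15 UTC.
Atlanta is UTC−4:00, so local arrival = 05:15 − 4:00 = 01:15 on Aug 26.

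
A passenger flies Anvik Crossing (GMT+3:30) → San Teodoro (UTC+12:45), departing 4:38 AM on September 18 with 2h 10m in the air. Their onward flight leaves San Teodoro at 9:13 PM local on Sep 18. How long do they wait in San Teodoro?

5 hours 10 minutes

Convert departure to UTC: 4:38 AM − 3:30 = 1:08 AM UTC on Sep 18.
Add 2 hours 10 minutes flight time → 3:18 AM UTC.
San Teodoro is UTC+12:45, so local arrival = 3:18 AM + 12:45 = 4:03 PM on Sep 18.
Layover = 9:13 PM − 4:03 PM = 5 hours 10 minutes.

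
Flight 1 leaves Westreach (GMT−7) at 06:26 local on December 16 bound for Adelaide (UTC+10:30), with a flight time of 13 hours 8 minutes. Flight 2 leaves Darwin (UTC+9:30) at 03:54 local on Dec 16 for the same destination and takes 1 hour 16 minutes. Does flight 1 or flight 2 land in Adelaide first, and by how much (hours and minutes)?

Flight 1 in UTC: 06:26 + 7:00 = 13:26 on Dec 16.
+13 hours and 8 minutes → arrive 02:34 UTC on Dec 17.
Flight 2 in UTC: 03:54 − 9:30 = 18:24 on Dec 15.
+1 hour and 16 minutes → arrive 19:40 UTC on Dec 15.
Flight 2 lands earlier by 30 hours 54 minutes.

the second, by 30 hours 54 minutes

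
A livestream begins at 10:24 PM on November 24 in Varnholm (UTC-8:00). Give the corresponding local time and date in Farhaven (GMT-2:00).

In UTC: 10:24 PM + 8:00 = 6:24 AM on Nov 25.
Farhaven is UTC−2:00: 6:24 AM − 2:00 = 4:24 AM on Nov 25.

4:24 AM on November 25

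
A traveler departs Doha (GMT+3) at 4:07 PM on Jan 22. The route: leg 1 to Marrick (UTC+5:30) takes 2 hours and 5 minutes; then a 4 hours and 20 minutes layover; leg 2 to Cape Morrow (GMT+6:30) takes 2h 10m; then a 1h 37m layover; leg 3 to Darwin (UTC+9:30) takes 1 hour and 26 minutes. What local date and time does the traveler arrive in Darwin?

Convert departure to UTC: 4:07 PM − 3:00 = 1:07 PM UTC on Jan 22.
Add 2 hours and 5 minutes leg 1 → 3:12 PM UTC.
Add 4 hours and 20 minutes layover in Marrick → 7:32 PM UTC.
Add 2 hours 10 minutes leg 2 → 9:42 PM UTC.
Add 1 hour 37 minutes layover in Cape Morrow → 11:19 PM UTC.
Add 1 hour and 26 minutes leg 3 → 12:45 AM UTC (Jan 23).
Darwin is UTC+9:30, so local arrival = 12:45 AM + 9:30 = 10:15 AM on Jan 23.

10:15 AM on Jan 23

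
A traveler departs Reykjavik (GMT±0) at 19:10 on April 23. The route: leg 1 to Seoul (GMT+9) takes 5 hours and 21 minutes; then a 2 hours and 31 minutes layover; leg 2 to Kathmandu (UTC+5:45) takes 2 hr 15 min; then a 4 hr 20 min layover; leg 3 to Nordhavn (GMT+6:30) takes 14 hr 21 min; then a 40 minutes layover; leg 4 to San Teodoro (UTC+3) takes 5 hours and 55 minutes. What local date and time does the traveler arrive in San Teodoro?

09:33 on April 25

Reykjavik is at UTC+0, so departure is already 19:10 UTC on Apr 23.
Add 5 hours 21 minutes leg 1 → 00:31 UTC (Apr 24).
Add 2 hours and 31 minutes layover in Seoul → 03:02 UTC.
Add 2 hours 15 minutes leg 2 → 05:17 UTC.
Add 4 hours and 20 minutes layover in Kathmandu → 09:37 UTC.
Add 14 hours 21 minutes leg 3 → 23:58 UTC.
Add 40 minutes layover in Nordhavn → 00:38 UTC (Apr 25).
Add 5 hours 55 minutes leg 4 → 06:33 UTC.
San Teodoro is UTC+3:00, so local arrival = 06:33 + 3:00 = 09:33 on Apr 25.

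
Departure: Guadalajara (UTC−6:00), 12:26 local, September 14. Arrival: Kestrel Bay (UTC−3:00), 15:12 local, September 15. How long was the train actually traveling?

Departure in UTC: 12:26 + 6:00 = 18:26 on Sep 14.
Arrival in UTC: 15:12 + 3:00 = 18:12 on Sep 15.
Elapsed = 18:12 − 18:26 (+1 day) = 23 hours 46 minutes.

23 hours 46 minutes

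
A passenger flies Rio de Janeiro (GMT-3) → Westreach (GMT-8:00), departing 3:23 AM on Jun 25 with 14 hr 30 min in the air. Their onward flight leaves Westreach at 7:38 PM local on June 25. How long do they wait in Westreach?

6 hours 45 minutes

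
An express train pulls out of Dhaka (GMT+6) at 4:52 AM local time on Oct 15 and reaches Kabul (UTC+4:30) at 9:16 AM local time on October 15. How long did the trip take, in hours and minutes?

Departure in UTC: 4:52 AM − 6:00 = 10:52 PM on Oct 14.
Arrival in UTC: 9:16 AM − 4:30 = 4:46 AM on Oct 15.
Elapsed = 4:46 AM − 10:52 PM (+1 day) = 5 hours 54 minutes.

5 hours 54 minutes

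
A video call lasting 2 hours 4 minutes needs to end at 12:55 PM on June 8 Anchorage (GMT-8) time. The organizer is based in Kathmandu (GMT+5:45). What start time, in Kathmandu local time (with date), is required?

12:36 AM on Jun 9

Target end time in UTC: 12:55 PM + 8:00 = 8:55 PM on Jun 8.
Subtract 2 hours 4 minutes → start 6:51 PM UTC on Jun 8.
Kathmandu is UTC+5:45: 6:51 PM + 5:45 = 12:36 AM on Jun 9.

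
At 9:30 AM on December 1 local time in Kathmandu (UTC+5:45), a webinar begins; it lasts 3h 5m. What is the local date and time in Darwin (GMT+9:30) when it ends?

4:20 PM on December 1

Darwin is 3:45 ahead of Kathmandu.
After 3 hours 5 minutes it is 12:35 PM in Kathmandu.
Shift by the zone difference: 12:35 PM + 3:45 = 4:20 PM on Dec 1 in Darwin.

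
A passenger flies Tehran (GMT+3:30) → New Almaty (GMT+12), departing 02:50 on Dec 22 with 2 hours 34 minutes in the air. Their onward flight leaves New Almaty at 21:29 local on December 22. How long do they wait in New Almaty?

Convert departure to UTC: 02:50 − 3:30 = 23:20 UTC on Dec 21.
Add 2 hours 34 minutes flight time → 01:54 UTC (Dec 22).
New Almaty is UTC+12:00, so local arrival = 01:54 + 12:00 = 13:54 on Dec 22.
Layover = 21:29 − 13:54 = 7 hours 35 minutes.

7 hours 35 minutes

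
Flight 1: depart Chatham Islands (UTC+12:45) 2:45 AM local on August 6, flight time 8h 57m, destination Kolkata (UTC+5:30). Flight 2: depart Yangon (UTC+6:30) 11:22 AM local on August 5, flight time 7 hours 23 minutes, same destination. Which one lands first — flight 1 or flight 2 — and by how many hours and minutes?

the second, by 10 hours 42 minutes

Flight 1 in UTC: 2:45 AM − 12:45 = 2:00 PM on Aug 5.
+8 hours and 57 minutes → arrive 10:57 PM UTC on Aug 5.
Flight 2 in UTC: 11:22 AM − 6:30 = 4:52 AM on Aug 5.
+7 hours 23 minutes → arrive 12:15 PM UTC on Aug 5.
Flight 2 lands earlier by 10 hours 42 minutes.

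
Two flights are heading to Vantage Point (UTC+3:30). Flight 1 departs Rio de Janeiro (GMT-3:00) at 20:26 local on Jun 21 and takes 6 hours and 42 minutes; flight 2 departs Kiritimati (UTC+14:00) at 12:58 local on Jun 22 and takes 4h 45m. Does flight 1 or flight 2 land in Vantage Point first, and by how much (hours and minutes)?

the second, by 2 hours 25 minutes

Flight 1 in UTC: 20:26 + 3:00 = 23:26 on Jun 21.
+6 hours and 42 minutes → arrive 06:08 UTC on Jun 22.
Flight 2 in UTC: 12:58 − 14:00 = 22:58 on Jun 21.
+4 hours 45 minutes → arrive 03:43 UTC on Jun 22.
Flight 2 lands earlier by 2 hours 25 minutes.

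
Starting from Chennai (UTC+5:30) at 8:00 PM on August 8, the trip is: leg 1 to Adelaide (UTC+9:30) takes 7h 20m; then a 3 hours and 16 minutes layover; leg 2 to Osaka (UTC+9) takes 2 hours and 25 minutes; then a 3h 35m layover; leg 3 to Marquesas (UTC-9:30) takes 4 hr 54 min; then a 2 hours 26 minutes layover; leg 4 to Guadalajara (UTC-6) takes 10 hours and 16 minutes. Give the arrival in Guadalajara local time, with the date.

Convert departure to UTC: 8:00 PM − 5:30 = 2:30 PM UTC on Aug 8.
Add 7 hours and 20 minutes leg 1 → 9:50 PM UTC.
Add 3 hours and 16 minutes layover in Adelaide → 1:06 AM UTC (Aug 9).
Add 2 hours 25 minutes leg 2 → 3:31 AM UTC.
Add 3 hours 35 minutes layover in Osaka → 7:06 AM UTC.
Add 4 hours and 54 minutes leg 3 → 12:00 PM UTC.
Add 2 hours and 26 minutes layover in Marquesas → 2:26 PM UTC.
Add 10 hours and 16 minutes leg 4 → 12:42 AM UTC (Aug 10).
Guadalajara is UTC−6:00, so local arrival = 12:42 AM − 6:00 = 6:42 PM on Aug 9.

6:42 PM on August 9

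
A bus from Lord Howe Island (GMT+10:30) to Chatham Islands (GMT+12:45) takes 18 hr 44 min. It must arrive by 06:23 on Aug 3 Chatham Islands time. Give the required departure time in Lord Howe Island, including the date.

09:24 on August 2

Target arrival in UTC: 06:23 − 12:45 = 17:38 on Aug 2.
Subtract 18 hours and 44 minutes → departure 22:54 UTC on Aug 1.
Lord Howe Island is UTC+10:30: 22:54 + 10:30 = 09:24 on Aug 2.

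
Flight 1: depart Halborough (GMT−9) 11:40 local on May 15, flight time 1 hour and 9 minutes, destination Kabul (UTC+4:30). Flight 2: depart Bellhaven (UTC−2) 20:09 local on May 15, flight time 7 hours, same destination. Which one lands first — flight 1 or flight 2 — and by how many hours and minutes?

the first, by 7 hours 20 minutes

Flight 1 in UTC: 11:40 + 9:00 = 20:40 on May 15.
+1 hour and 9 minutes → arrive 21:49 UTC on May 15.
Flight 2 in UTC: 20:09 + 2:00 = 22:09 on May 15.
+7 hours → arrive 05:09 UTC on May 16.
Flight 1 lands earlier by 7 hours 20 minutes.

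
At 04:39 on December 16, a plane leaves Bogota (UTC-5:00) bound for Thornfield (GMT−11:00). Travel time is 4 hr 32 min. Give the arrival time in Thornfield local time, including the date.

Convert departure to UTC: 04:39 + 5:00 = 09:39 UTC on Dec 16.
Add 4 hours 32 minutes travel time → 14:11 UTC.
Thornfield is UTC−11:00, so local arrival = 14:11 − 11:00 = 03:11 on Dec 16.

03:11 on Dec 16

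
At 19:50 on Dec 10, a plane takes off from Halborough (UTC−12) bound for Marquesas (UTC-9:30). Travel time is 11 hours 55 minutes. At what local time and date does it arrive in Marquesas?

Convert departure to UTC: 19:50 + 12:00 = 07:50 UTC on Dec 11.
Add 11 hours and 55 minutes travel time → 19:45 UTC.
Marquesas is UTC−9:30, so local arrival = 19:45 − 9:30 = 10:15 on Dec 11.

10:15 on December 11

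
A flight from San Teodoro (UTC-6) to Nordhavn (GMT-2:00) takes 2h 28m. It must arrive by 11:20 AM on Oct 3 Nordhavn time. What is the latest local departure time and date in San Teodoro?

Target arrival in UTC: 11:20 AM + 2:00 = 1:20 PM on Oct 3.
Subtract 2 hours and 28 minutes → departure 10:52 AM UTC on Oct 3.
San Teodoro is UTC−6:00: 10:52 AM − 6:00 = 4:52 AM on Oct 3.

4:52 AM on Oct 3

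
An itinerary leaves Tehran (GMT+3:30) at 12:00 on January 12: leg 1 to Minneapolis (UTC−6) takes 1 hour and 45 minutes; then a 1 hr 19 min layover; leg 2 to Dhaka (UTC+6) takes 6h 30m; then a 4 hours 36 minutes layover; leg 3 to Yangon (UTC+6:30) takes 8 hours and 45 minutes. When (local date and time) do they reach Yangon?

Convert departure to UTC: 12:00 − 3:30 = 08:30 UTC on Jan 12.
Add 1 hour 45 minutes leg 1 → 10:15 UTC.
Add 1 hour and 19 minutes layover in Minneapolis → 11:34 UTC.
Add 6 hours and 30 minutes leg 2 → 18:04 UTC.
Add 4 hours 36 minutes layover in Dhaka → 22:40 UTC.
Add 8 hours 45 minutes leg 3 → 07:25 UTC (Jan 13).
Yangon is UTC+6:30, so local arrival = 07:25 + 6:30 = 13:55 on Jan 13.

13:55 on Jan 13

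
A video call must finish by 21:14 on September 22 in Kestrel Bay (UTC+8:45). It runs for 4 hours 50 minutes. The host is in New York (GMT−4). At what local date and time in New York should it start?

Target end time in UTC: 21:14 − 8:45 = 12:29 on Sep 22.
Subtract 4 hours and 50 minutes → start 07:39 UTC on Sep 22.
New York is UTC−4:00: 07:39 − 4:00 = 03:39 on Sep 22.

03:39 on September 22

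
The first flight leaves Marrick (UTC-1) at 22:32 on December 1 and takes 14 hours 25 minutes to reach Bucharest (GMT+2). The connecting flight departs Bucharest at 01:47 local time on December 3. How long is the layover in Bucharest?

9 hours 50 minutes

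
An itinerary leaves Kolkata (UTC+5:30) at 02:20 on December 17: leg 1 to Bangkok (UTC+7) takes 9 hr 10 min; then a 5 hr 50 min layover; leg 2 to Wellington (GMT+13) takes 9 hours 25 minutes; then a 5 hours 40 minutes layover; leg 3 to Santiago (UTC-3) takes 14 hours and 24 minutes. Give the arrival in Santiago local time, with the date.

14:19 on Dec 18

Convert departure to UTC: 02:20 − 5:30 = 20:50 UTC on Dec 16.
Add 9 hours 10 minutes leg 1 → 06:00 UTC (Dec 17).
Add 5 hours and 50 minutes layover in Bangkok → 11:50 UTC.
Add 9 hours 25 minutes leg 2 → 21:15 UTC.
Add 5 hours 40 minutes layover in Wellington → 02:55 UTC (Dec 18).
Add 14 hours 24 minutes leg 3 → 17:19 UTC.
Santiago is UTC−3:00, so local arrival = 17:19 − 3:00 = 14:19 on Dec 18.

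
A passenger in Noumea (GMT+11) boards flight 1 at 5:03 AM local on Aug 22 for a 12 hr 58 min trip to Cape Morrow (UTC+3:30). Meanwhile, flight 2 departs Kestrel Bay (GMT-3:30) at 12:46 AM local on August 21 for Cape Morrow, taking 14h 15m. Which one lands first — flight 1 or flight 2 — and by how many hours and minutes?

the second, by 12 hours 30 minutes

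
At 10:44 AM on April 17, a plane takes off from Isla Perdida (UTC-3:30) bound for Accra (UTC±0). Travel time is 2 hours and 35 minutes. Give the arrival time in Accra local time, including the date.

4:49 PM on April 17

Accra is 3:30 ahead of Isla Perdida.
After 2 hours and 35 minutes it is 1:19 PM in Isla Perdida.
Shift by the zone difference: 1:19 PM + 3:30 = 4:49 PM on Apr 17 in Accra.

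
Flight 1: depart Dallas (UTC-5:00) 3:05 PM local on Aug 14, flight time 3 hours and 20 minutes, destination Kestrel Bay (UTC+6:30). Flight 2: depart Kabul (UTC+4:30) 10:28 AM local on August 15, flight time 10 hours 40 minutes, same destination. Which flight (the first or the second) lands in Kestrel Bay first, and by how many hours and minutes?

Flight 1 in UTC: 3:05 PM + 5:00 = 8:05 PM on Aug 14.
+3 hours and 20 minutes → arrive 11:25 PM UTC on Aug 14.
Flight 2 in UTC: 10:28 AM − 4:30 = 5:58 AM on Aug 15.
+10 hours 40 minutes → arrive 4:38 PM UTC on Aug 15.
Flight 1 lands earlier by 17 hours 13 minutes.

the first, by 17 hours 13 minutes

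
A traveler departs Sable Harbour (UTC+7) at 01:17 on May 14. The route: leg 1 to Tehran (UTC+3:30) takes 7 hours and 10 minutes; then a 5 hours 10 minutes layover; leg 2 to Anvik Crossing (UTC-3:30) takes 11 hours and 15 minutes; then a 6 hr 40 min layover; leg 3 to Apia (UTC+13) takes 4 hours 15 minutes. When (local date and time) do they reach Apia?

Convert departure to UTC: 01:17 − 7:00 = 18:17 UTC on May 13.
Add 7 hours 10 minutes leg 1 → 01:27 UTC (May 14).
Add 5 hours and 10 minutes layover in Tehran → 06:37 UTC.
Add 11 hours 15 minutes leg 2 → 17:52 UTC.
Add 6 hours 40 minutes layover in Anvik Crossing → 00:32 UTC (May 15).
Add 4 hours and 15 minutes leg 3 → 04:47 UTC.
Apia is UTC+13:00, so local arrival = 04:47 + 13:00 = 17:47 on May 15.

17:47 on May 15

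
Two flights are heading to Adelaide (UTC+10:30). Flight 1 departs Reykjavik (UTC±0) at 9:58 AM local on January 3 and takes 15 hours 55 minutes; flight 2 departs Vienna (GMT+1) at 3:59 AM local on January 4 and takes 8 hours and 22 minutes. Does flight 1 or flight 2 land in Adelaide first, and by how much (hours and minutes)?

Flight 1 departs at 9:58 AM UTC (Jan 3).
+15 hours and 55 minutes → arrive 1:53 AM UTC on Jan 4.
Flight 2 in UTC: 3:59 AM − 1:00 = 2:59 AM on Jan 4.
+8 hours and 22 minutes → arrive 11:21 AM UTC on Jan 4.
Flight 1 lands earlier by 9 hours 28 minutes.

the first, by 9 hours 28 minutes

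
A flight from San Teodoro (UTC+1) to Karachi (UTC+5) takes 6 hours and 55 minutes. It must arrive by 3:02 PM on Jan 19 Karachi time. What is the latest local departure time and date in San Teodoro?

Target arrival in UTC: 3:02 PM − 5:00 = 10:02 AM on Jan 19.
Subtract 6 hours and 55 minutes → departure 3:07 AM UTC on Jan 19.
San Teodoro is UTC+1:00: 3:07 AM + 1:00 = 4:07 AM on Jan 19.

4:07 AM on January 19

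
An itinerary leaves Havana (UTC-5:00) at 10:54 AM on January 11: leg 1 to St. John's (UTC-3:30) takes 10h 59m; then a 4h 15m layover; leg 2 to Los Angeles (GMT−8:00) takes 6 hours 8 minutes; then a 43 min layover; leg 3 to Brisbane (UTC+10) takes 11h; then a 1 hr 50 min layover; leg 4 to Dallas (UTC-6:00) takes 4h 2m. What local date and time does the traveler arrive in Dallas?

12:51 AM on Jan 13

Convert departure to UTC: 10:54 AM + 5:00 = 3:54 PM UTC on Jan 11.
Add 10 hours and 59 minutes leg 1 → 2:53 AM UTC (Jan 12).
Add 4 hours 15 minutes layover in St. John's → 7:08 AM UTC.
Add 6 hours 8 minutes leg 2 → 1:16 PM UTC.
Add 43 minutes layover in Los Angeles → 1:59 PM UTC.
Add 11 hours leg 3 → 12:59 AM UTC (Jan 13).
Add 1 hour 50 minutes layover in Brisbane → 2:49 AM UTC.
Add 4 hours and 2 minutes leg 4 → 6:51 AM UTC.
Dallas is UTC−6:00, so local arrival = 6:51 AM − 6:00 = 12:51 AM on Jan 13.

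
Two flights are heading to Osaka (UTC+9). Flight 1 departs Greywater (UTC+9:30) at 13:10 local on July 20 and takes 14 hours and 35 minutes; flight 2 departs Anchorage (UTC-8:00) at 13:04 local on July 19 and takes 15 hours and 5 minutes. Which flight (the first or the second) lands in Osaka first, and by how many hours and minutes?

Flight 1 in UTC: 13:10 − 9:30 = 03:40 on Jul 20.
+14 hours 35 minutes → arrive 18:15 UTC on Jul 20.
Flight 2 in UTC: 13:04 + 8:00 = 21:04 on Jul 19.
+15 hours 5 minutes → arrive 12:09 UTC on Jul 20.
Flight 2 lands earlier by 6 hours 6 minutes.

the second, by 6 hours 6 minutes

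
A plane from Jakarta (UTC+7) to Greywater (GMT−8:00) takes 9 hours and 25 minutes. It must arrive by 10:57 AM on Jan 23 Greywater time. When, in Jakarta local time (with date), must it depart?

4:32 PM on January 23

Target arrival in UTC: 10:57 AM + 8:00 = 6:57 PM on Jan 23.
Subtract 9 hours and 25 minutes → departure 9:32 AM UTC on Jan 23.
Jakarta is UTC+7:00: 9:32 AM + 7:00 = 4:32 PM on Jan 23.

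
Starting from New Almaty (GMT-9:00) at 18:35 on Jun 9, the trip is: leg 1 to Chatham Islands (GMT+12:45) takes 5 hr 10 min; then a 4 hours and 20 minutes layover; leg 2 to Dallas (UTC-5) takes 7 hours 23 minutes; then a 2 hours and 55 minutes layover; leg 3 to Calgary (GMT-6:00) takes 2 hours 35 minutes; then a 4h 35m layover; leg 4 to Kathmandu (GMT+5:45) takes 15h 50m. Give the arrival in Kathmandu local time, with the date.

Convert departure to UTC: 18:35 + 9:00 = 03:35 UTC on Jun 10.
Add 5 hours 10 minutes leg 1 → 08:45 UTC.
Add 4 hours and 20 minutes layover in Chatham Islands → 13:05 UTC.
Add 7 hours 23 minutes leg 2 → 20:28 UTC.
Add 2 hours and 55 minutes layover in Dallas → 23:23 UTC.
Add 2 hours 35 minutes leg 3 → 01:58 UTC (Jun 11).
Add 4 hours 35 minutes layover in Calgary → 06:33 UTC.
Add 15 hours and 50 minutes leg 4 → 22:23 UTC.
Kathmandu is UTC+5:45, so local arrival = 22:23 + 5:45 = 04:08 on Jun 12.

04:08 on Jun 12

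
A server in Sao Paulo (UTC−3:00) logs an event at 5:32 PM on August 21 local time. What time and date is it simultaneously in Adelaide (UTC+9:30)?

6:02 AM on Aug 22

In UTC: 5:32 PM + 3:00 = 8:32 PM on Aug 21.
Adelaide is UTC+9:30: 8:32 PM + 9:30 = 6:02 AM on Aug 22.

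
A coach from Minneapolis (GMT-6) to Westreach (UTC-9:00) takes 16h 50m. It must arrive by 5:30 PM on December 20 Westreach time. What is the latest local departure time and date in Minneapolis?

Target arrival in UTC: 5:30 PM + 9:00 = 2:30 AM on Dec 21.
Subtract 16 hours and 50 minutes → departure 9:40 AM UTC on Dec 20.
Minneapolis is UTC−6:00: 9:40 AM − 6:00 = 3:40 AM on Dec 20.

3:40 AM on December 20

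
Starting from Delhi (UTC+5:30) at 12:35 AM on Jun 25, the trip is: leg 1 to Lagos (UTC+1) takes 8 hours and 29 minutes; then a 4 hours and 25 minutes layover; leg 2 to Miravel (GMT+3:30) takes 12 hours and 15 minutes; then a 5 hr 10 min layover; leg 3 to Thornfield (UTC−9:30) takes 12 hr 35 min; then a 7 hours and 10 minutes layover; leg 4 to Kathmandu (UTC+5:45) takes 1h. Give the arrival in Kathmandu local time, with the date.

3:54 AM on June 27

Convert departure to UTC: 12:35 AM − 5:30 = 7:05 PM UTC on Jun 24.
Add 8 hours 29 minutes leg 1 → 3:34 AM UTC (Jun 25).
Add 4 hours and 25 minutes layover in Lagos → 7:59 AM UTC.
Add 12 hours 15 minutes leg 2 → 8:14 PM UTC.
Add 5 hours and 10 minutes layover in Miravel → 1:24 AM UTC (Jun 26).
Add 12 hours and 35 minutes leg 3 → 1:59 PM UTC.
Add 7 hours and 10 minutes layover in Thornfield → 9:09 PM UTC.
Add 1 hour leg 4 → 10:09 PM UTC.
Kathmandu is UTC+5:45, so local arrival = 10:09 PM + 5:45 = 3:54 AM on Jun 27.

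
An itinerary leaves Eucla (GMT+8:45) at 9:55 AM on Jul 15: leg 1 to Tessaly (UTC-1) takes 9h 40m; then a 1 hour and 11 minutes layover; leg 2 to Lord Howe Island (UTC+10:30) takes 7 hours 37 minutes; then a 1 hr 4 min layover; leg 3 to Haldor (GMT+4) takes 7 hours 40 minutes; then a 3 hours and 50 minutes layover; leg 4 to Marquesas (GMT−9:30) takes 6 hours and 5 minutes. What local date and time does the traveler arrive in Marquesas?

Convert departure to UTC: 9:55 AM − 8:45 = 1:10 AM UTC on Jul 15.
Add 9 hours 40 minutes leg 1 → 10:50 AM UTC.
Add 1 hour and 11 minutes layover in Tessaly → 12:01 PM UTC.
Add 7 hours 37 minutes leg 2 → 7:38 PM UTC.
Add 1 hour 4 minutes layover in Lord Howe Island → 8:42 PM UTC.
Add 7 hours 40 minutes leg 3 → 4:22 AM UTC (Jul 16).
Add 3 hours 50 minutes layover in Haldor → 8:12 AM UTC.
Add 6 hours and 5 minutes leg 4 → 2:17 PM UTC.
Marquesas is UTC−9:30, so local arrival = 2:17 PM − 9:30 = 4:47 AM on Jul 16.

4:47 AM on Jul 16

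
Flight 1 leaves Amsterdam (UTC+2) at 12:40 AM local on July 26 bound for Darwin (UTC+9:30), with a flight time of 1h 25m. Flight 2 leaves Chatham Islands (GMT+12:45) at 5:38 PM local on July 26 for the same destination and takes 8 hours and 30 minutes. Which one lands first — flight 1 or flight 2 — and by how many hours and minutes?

the first, by 13 hours 18 minutes

Flight 1 in UTC: 12:40 AM − 2:00 = 10:40 PM on Jul 25.
+1 hour and 25 minutes → arrive 12:05 AM UTC on Jul 26.
Flight 2 in UTC: 5:38 PM − 12:45 = 4:53 AM on Jul 26.
+8 hours and 30 minutes → arrive 1:23 PM UTC on Jul 26.
Flight 1 lands earlier by 13 hours 18 minutes.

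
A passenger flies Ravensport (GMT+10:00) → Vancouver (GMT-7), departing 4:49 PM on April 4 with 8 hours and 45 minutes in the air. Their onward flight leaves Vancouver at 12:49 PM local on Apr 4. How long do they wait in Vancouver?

Convert departure to UTC: 4:49 PM − 10:00 = 6:49 AM UTC on Apr 4.
Add 8 hours 45 minutes flight time → 3:34 PM UTC.
Vancouver is UTC−7:00, so local arrival = 3:34 PM − 7:00 = 8:34 AM on Apr 4.
Layover = 12:49 PM − 8:34 AM = 4 hours 15 minutes.

4 hours 15 minutes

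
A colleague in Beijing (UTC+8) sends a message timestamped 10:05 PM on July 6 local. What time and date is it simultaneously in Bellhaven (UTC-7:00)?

Bellhaven is 15:00 behind Beijing.
Shift by the zone difference: 10:05 PM − 15:00 = 7:05 AM on Jul 6 in Bellhaven.

7:05 AM on July 6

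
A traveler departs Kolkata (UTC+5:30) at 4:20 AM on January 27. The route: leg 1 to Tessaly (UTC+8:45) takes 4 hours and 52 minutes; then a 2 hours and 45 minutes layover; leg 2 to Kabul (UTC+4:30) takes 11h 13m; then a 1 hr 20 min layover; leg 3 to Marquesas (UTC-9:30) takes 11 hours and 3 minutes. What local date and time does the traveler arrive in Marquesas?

Convert departure to UTC: 4:20 AM − 5:30 = 10:50 PM UTC on Jan 26.
Add 4 hours 52 minutes leg 1 → 3:42 AM UTC (Jan 27).
Add 2 hours and 45 minutes layover in Tessaly → 6:27 AM UTC.
Add 11 hours 13 minutes leg 2 → 5:40 PM UTC.
Add 1 hour 20 minutes layover in Kabul → 7:00 PM UTC.
Add 11 hours and 3 minutes leg 3 → 6:03 AM UTC (Jan 28).
Marquesas is UTC−9:30, so local arrival = 6:03 AM − 9:30 = 8:33 PM on Jan 27.

8:33 PM on January 27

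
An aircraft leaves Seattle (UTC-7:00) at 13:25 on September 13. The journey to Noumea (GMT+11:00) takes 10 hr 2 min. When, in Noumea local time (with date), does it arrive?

Convert departure to UTC: 13:25 + 7:00 = 20:25 UTC on Sep 13.
Add 10 hours and 2 minutes travel time → 06:27 UTC (Sep 14).
Noumea is UTC+11:00, so local arrival = 06:27 + 11:00 = 17:27 on Sep 14.

17:27 on Sep 14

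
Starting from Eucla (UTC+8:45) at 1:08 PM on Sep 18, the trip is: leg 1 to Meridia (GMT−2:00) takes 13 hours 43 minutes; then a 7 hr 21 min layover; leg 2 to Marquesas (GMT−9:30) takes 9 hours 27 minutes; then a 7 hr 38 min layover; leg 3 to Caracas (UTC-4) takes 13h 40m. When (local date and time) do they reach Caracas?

4:12 AM on September 20

Convert departure to UTC: 1:08 PM − 8:45 = 4:23 AM UTC on Sep 18.
Add 13 hours 43 minutes leg 1 → 6:06 PM UTC.
Add 7 hours and 21 minutes layover in Meridia → 1:27 AM UTC (Sep 19).
Add 9 hours 27 minutes leg 2 → 10:54 AM UTC.
Add 7 hours 38 minutes layover in Marquesas → 6:32 PM UTC.
Add 13 hours and 40 minutes leg 3 → 8:12 AM UTC (Sep 20).
Caracas is UTC−4:00, so local arrival = 8:12 AM − 4:00 = 4:12 AM on Sep 20.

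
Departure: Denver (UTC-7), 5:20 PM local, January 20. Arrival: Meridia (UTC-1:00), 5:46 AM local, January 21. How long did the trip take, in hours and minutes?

6 hours 26 minutes

Meridia is 6:00 ahead of Denver.
Clock-face elapsed time (ignoring zones) is 12 hours 26 minutes.
Actual elapsed = 12 hours 26 minutes − 6:00 = 6 hours 26 minutes.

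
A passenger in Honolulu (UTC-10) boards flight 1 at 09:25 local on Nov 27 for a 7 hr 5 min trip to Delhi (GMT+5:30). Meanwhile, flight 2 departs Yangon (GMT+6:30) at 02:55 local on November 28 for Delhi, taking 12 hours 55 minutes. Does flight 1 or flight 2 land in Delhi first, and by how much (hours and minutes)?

the first, by 6 hours 50 minutes

Flight 1 in UTC: 09:25 + 10:00 = 19:25 on Nov 27.
+7 hours 5 minutes → arrive 02:30 UTC on Nov 28.
Flight 2 in UTC: 02:55 − 6:30 = 20:25 on Nov 27.
+12 hours and 55 minutes → arrive 09:20 UTC on Nov 28.
Flight 1 lands earlier by 6 hours 50 minutes.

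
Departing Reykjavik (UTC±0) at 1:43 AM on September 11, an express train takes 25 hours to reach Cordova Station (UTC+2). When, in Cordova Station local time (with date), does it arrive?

4:43 AM on September 12

Reykjavik is at UTC+0, so departure is already 1:43 AM UTC on Sep 11.
Add 25 hours travel time → 2:43 AM UTC (Sep 12).
Cordova Station is UTC+2:00, so local arrival = 2:43 AM + 2:00 = 4:43 AM on Sep 12.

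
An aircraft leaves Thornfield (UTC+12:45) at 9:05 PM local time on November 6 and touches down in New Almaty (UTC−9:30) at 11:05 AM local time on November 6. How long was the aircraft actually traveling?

12 hours 15 minutes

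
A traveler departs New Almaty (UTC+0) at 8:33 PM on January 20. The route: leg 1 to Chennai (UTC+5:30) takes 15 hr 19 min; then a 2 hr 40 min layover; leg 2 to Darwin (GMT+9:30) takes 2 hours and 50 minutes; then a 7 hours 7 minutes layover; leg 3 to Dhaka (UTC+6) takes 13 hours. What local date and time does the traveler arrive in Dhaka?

7:29 PM on Jan 22

New Almaty is at UTC+0, so departure is already 8:33 PM UTC on Jan 20.
Add 15 hours and 19 minutes leg 1 → 11:52 AM UTC (Jan 21).
Add 2 hours 40 minutes layover in Chennai → 2:32 PM UTC.
Add 2 hours 50 minutes leg 2 → 5:22 PM UTC.
Add 7 hours and 7 minutes layover in Darwin → 12:29 AM UTC (Jan 22).
Add 13 hours leg 3 → 1:29 PM UTC.
Dhaka is UTC+6:00, so local arrival = 1:29 PM + 6:00 = 7:29 PM on Jan 22.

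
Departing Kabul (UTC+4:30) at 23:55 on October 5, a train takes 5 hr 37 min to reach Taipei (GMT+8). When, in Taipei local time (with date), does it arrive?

Convert departure to UTC: 23:55 − 4:30 = 19:25 UTC on Oct 5.
Add 5 hours 37 minutes travel time → 01:02 UTC (Oct 6).
Taipei is UTC+8:00, so local arrival = 01:02 + 8:00 = 09:02 on Oct 6.

09:02 on October 6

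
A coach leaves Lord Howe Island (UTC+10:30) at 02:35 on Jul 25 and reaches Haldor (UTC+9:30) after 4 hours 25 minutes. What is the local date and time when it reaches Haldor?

06:00 on Jul 25

Convert departure to UTC: 02:35 − 10:30 = 16:05 UTC on Jul 24.
Add 4 hours and 25 minutes travel time → 20:30 UTC.
Haldor is UTC+9:30, so local arrival = 20:30 + 9:30 = 06:00 on Jul 25.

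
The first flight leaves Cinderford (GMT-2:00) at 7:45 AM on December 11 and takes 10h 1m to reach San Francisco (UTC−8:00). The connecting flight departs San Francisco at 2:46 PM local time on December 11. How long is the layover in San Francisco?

Convert departure to UTC: 7:45 AM + 2:00 = 9:45 AM UTC on Dec 11.
Add 10 hours 1 minute flight time → 7:46 PM UTC.
San Francisco is UTC−8:00, so local arrival = 7:46 PM − 8:00 = 11:46 AM on Dec 11.
Layover = 2:46 PM − 11:46 AM = 3 hours.

3 hours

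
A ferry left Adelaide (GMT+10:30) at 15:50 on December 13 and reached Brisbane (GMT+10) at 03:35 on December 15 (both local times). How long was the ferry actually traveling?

36 hours 15 minutes

Departure in UTC: 15:50 − 10:30 = 05:20 on Dec 13.
Arrival in UTC: 03:35 − 10:00 = 17:35 on Dec 14.
Elapsed = 17:35 − 05:20 (+1 day) = 36 hours 15 minutes.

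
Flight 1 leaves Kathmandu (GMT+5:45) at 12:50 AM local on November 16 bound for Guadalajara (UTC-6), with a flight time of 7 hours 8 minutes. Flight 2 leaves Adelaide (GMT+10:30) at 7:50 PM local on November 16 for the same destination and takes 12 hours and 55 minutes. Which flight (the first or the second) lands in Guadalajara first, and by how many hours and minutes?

the first, by 20 hours 2 minutes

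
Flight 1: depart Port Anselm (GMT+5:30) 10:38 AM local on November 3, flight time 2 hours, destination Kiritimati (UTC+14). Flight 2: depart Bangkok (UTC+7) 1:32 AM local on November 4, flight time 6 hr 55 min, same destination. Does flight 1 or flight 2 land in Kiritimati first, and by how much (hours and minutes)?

the first, by 18 hours 19 minutes

Flight 1 in UTC: 10:38 AM − 5:30 = 5:08 AM on Nov 3.
+2 hours → arrive 7:08 AM UTC on Nov 3.
Flight 2 in UTC: 1:32 AM − 7:00 = 6:32 PM on Nov 3.
+6 hours 55 minutes → arrive 1:27 AM UTC on Nov 4.
Flight 1 lands earlier by 18 hours 19 minutes.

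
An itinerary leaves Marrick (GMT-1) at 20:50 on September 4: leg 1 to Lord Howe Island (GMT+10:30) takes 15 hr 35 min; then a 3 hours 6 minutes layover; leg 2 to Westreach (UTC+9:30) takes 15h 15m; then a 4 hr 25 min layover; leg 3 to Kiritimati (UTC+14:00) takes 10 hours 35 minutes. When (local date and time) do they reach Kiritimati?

12:46 on September 7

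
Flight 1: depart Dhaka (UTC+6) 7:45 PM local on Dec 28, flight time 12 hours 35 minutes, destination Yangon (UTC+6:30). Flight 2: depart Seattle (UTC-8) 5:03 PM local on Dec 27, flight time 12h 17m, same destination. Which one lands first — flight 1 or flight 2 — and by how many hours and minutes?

Flight 1 in UTC: 7:45 PM − 6:00 = 1:45 PM on Dec 28.
+12 hours and 35 minutes → arrive 2:20 AM UTC on Dec 29.
Flight 2 in UTC: 5:03 PM + 8:00 = 1:03 AM on Dec 28.
+12 hours and 17 minutes → arrive 1:20 PM UTC on Dec 28.
Flight 2 lands earlier by 13 hours.

the second, by 13 hours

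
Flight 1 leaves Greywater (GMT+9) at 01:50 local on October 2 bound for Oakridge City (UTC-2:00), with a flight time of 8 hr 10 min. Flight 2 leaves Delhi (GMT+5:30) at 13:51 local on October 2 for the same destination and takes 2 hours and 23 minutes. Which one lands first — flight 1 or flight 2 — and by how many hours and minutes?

the first, by 9 hours 44 minutes

Flight 1 in UTC: 01:50 − 9:00 = 16:50 on Oct 1.
+8 hours 10 minutes → arrive 01:00 UTC on Oct 2.
Flight 2 in UTC: 13:51 − 5:30 = 08:21 on Oct 2.
+2 hours and 23 minutes → arrive 10:44 UTC on Oct 2.
Flight 1 lands earlier by 9 hours 44 minutes.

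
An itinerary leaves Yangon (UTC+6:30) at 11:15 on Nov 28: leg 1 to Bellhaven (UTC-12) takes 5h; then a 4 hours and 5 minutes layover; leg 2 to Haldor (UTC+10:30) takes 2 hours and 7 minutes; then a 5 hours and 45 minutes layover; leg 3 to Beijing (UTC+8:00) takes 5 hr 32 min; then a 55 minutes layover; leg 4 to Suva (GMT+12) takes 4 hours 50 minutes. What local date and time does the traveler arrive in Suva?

20:59 on November 29

Convert departure to UTC: 11:15 − 6:30 = 04:45 UTC on Nov 28.
Add 5 hours leg 1 → 09:45 UTC.
Add 4 hours 5 minutes layover in Bellhaven → 13:50 UTC.
Add 2 hours 7 minutes leg 2 → 15:57 UTC.
Add 5 hours 45 minutes layover in Haldor → 21:42 UTC.
Add 5 hours and 32 minutes leg 3 → 03:14 UTC (Nov 29).
Add 55 minutes layover in Beijing → 04:09 UTC.
Add 4 hours and 50 minutes leg 4 → 08:59 UTC.
Suva is UTC+12:00, so local arrival = 08:59 + 12:00 = 20:59 on Nov 29.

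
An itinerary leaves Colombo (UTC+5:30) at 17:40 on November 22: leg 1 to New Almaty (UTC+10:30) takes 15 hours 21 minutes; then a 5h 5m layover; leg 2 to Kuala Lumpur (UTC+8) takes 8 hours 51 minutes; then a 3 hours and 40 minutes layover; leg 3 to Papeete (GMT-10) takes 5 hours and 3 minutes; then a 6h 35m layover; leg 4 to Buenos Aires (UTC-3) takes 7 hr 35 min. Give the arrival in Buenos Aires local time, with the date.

13:20 on November 24

Convert departure to UTC: 17:40 − 5:30 = 12:10 UTC on Nov 22.
Add 15 hours and 21 minutes leg 1 → 03:31 UTC (Nov 23).
Add 5 hours 5 minutes layover in New Almaty → 08:36 UTC.
Add 8 hours 51 minutes leg 2 → 17:27 UTC.
Add 3 hours and 40 minutes layover in Kuala Lumpur → 21:07 UTC.
Add 5 hours and 3 minutes leg 3 → 02:10 UTC (Nov 24).
Add 6 hours and 35 minutes layover in Papeete → 08:45 UTC.
Add 7 hours and 35 minutes leg 4 → 16:20 UTC.
Buenos Aires is UTC−3:00, so local arrival = 16:20 − 3:00 = 13:20 on Nov 24.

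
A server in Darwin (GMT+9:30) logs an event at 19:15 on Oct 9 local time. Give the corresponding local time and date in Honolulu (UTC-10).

23:45 on October 8

In UTC: 19:15 − 9:30 = 09:45 on Oct 9.
Honolulu is UTC−10:00: 09:45 − 10:00 = 23:45 on Oct 8.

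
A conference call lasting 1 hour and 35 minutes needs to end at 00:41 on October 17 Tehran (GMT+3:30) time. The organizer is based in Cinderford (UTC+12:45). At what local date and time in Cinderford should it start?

08:21 on Oct 17

Target end time in UTC: 00:41 − 3:30 = 21:11 on Oct 16.
Subtract 1 hour 35 minutes → start 19:36 UTC on Oct 16.
Cinderford is UTC+12:45: 19:36 + 12:45 = 08:21 on Oct 17.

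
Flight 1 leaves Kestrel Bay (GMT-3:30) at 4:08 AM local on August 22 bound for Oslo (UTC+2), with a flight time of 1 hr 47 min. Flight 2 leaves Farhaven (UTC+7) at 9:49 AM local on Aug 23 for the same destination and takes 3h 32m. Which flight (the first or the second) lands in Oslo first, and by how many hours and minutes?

the first, by 20 hours 56 minutes

Flight 1 in UTC: 4:08 AM + 3:30 = 7:38 AM on Aug 22.
+1 hour 47 minutes → arrive 9:25 AM UTC on Aug 22.
Flight 2 in UTC: 9:49 AM − 7:00 = 2:49 AM on Aug 23.
+3 hours 32 minutes → arrive 6:21 AM UTC on Aug 23.
Flight 1 lands earlier by 20 hours 56 minutes.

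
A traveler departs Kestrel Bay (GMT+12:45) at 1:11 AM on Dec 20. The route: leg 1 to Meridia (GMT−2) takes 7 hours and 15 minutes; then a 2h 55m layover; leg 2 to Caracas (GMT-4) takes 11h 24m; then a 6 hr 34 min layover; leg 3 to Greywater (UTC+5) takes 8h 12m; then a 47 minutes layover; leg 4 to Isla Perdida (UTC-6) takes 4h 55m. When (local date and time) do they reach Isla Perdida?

Convert departure to UTC: 1:11 AM − 12:45 = 12:26 PM UTC on Dec 19.
Add 7 hours 15 minutes leg 1 → 7:41 PM UTC.
Add 2 hours and 55 minutes layover in Meridia → 10:36 PM UTC.
Add 11 hours and 24 minutes leg 2 → 10:00 AM UTC (Dec 20).
Add 6 hours 34 minutes layover in Caracas → 4:34 PM UTC.
Add 8 hours and 12 minutes leg 3 → 12:46 AM UTC (Dec 21).
Add 47 minutes layover in Greywater → 1:33 AM UTC.
Add 4 hours 55 minutes leg 4 → 6:28 AM UTC.
Isla Perdida is UTC−6:00, so local arrival = 6:28 AM − 6:00 = 12:28 AM on Dec 21.

12:28 AM on December 21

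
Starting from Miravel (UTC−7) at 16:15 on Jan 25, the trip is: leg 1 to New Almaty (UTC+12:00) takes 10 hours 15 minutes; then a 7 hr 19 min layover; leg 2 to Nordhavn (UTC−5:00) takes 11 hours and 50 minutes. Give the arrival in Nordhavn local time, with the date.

23:39 on January 26

Convert departure to UTC: 16:15 + 7:00 = 23:15 UTC on Jan 25.
Add 10 hours and 15 minutes leg 1 → 09:30 UTC (Jan 26).
Add 7 hours and 19 minutes layover in New Almaty → 16:49 UTC.
Add 11 hours 50 minutes leg 2 → 04:39 UTC (Jan 27).
Nordhavn is UTC−5:00, so local arrival = 04:39 − 5:00 = 23:39 on Jan 26.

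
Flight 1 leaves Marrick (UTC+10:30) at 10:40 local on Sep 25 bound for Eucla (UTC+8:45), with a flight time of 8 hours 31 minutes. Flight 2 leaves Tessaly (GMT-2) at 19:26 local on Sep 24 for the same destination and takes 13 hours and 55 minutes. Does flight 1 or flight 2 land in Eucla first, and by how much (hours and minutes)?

the first, by 2 hours 40 minutes

Flight 1 in UTC: 10:40 − 10:30 = 00:10 on Sep 25.
+8 hours and 31 minutes → arrive 08:41 UTC on Sep 25.
Flight 2 in UTC: 19:26 + 2:00 = 21:26 on Sep 24.
+13 hours and 55 minutes → arrive 11:21 UTC on Sep 25.
Flight 1 lands earlier by 2 hours 40 minutes.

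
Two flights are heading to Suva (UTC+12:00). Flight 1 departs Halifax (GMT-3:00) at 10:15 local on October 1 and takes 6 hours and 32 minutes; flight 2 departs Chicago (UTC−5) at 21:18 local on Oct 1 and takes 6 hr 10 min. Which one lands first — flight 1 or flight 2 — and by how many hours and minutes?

the first, by 12 hours 41 minutes

Flight 1 in UTC: 10:15 + 3:00 = 13:15 on Oct 1.
+6 hours 32 minutes → arrive 19:47 UTC on Oct 1.
Flight 2 in UTC: 21:18 + 5:00 = 02:18 on Oct 2.
+6 hours and 10 minutes → arrive 08:28 UTC on Oct 2.
Flight 1 lands earlier by 12 hours 41 minutes.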